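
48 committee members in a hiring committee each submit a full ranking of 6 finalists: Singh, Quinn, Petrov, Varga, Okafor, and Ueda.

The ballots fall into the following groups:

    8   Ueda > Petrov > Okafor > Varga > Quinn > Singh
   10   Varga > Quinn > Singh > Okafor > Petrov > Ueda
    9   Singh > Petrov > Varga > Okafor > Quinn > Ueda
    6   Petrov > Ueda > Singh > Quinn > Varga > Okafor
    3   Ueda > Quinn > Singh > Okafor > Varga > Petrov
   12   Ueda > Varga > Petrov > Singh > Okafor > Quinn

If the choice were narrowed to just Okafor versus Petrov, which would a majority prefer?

Ballots ranking Okafor above Petrov: 10+3 = 13.
Ballots ranking Petrov above Okafor: 8+9+6+12 = 35.
Petrov wins the head-to-head, 35–13.

Petrov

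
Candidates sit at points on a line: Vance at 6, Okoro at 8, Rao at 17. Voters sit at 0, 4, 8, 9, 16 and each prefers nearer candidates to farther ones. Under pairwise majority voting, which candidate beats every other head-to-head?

Okoro

With single-peaked preferences on a line, the Condorcet winner is the candidate closest to the median voter.
The median voter (position 8) is closest to Okoro at 8.
Check: Okoro vs Rao — voters closer to Okoro: 4 of 5.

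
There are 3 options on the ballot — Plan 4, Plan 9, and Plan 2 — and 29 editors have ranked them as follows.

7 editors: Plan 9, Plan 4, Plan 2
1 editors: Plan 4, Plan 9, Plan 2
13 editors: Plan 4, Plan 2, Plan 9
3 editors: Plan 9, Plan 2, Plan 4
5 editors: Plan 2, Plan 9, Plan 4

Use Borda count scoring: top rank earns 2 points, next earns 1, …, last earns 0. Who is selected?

Borda scores:
  Plan 4: 7·1 + 2 + 13·2 + 3·0 + 5·0 = 35
  Plan 9: 7·2 + 1 + 13·0 + 3·2 + 5·1 = 26
  Plan 2: 7·0 + 0 + 13·1 + 3·1 + 5·2 = 26
Plan 4 has the highest total.

Plan 4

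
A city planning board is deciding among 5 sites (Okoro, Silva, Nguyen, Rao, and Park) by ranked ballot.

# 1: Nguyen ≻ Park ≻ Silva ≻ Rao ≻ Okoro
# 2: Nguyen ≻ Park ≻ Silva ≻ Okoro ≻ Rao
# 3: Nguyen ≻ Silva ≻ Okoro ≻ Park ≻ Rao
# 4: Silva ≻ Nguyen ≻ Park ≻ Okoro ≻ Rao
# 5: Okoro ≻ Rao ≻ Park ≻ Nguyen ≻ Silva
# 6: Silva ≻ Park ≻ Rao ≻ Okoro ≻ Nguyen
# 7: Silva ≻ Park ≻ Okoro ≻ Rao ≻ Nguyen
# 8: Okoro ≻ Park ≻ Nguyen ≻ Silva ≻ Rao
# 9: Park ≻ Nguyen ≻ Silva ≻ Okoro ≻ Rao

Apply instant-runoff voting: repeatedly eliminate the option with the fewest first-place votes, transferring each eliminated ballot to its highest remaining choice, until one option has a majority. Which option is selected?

Nguyen

Round 1: Silva 3, Nguyen 3, Okoro 2, Park 1, Rao 0. Rao has the fewest and is eliminated.
Round 2: Silva 3, Nguyen 3, Okoro 2, Park 1. Park has the fewest and is eliminated.
Round 3: Nguyen 4, Silva 3, Okoro 2. Okoro has the fewest and is eliminated.
Round 4: Nguyen 6, Silva 3. Nguyen has a majority.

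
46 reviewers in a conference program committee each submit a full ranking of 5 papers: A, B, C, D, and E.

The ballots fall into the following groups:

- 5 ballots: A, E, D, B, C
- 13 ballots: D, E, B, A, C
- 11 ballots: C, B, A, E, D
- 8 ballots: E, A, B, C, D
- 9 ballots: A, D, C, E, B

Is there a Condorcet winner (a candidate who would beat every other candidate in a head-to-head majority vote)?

Head-to-head results (46 voters total):
A vs B: B wins 24–22.
A vs C: A wins 35–11.
A vs D: A wins 33–13.
A vs E: A wins 25–21.
B vs C: B wins 26–20.
B vs D: D wins 27–19.
B vs E: E wins 35–11.
C vs D: D wins 27–19.
C vs E: E wins 26–20.
D vs E: E wins 24–22.
No candidate beats all others: A beats D beats B beats A, a majority cycle.

No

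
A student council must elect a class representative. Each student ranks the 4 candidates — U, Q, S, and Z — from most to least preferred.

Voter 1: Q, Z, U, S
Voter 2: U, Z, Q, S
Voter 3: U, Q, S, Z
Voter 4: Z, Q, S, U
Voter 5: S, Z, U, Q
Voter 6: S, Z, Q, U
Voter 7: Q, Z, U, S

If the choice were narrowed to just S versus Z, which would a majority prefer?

Ballots ranking S above Z: 3.
Ballots ranking Z above S: 4.
Z wins the head-to-head, 4–3.

Z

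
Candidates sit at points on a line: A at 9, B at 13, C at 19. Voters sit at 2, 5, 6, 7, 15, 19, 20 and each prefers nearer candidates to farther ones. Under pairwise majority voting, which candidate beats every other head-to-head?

With single-peaked preferences on a line, the Condorcet winner is the candidate closest to the median voter.
The median voter (position 7) is closest to A at 9.
Check: A vs C — voters closer to A: 4 of 7.

A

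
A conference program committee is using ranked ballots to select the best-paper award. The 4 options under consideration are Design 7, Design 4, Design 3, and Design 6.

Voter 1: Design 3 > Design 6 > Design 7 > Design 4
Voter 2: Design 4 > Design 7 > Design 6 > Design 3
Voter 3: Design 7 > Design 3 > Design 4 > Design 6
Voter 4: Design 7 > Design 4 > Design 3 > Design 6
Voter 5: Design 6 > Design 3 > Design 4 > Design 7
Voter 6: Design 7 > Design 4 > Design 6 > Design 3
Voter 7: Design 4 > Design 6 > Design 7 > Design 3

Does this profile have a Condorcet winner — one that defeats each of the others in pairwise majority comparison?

Yes

Head-to-head results (7 voters total):
Design 7 vs Design 4: Design 7 wins 4–3.
Design 7 vs Design 3: Design 7 wins 5–2.
Design 7 vs Design 6: Design 7 wins 4–3.
Design 4 vs Design 3: Design 4 wins 4–3.
Design 4 vs Design 6: Design 4 wins 5–2.
Design 3 vs Design 6: Design 6 wins 4–3.
Design 7 beats each rival — Design 4 (4–3), Design 3 (5–2), Design 6 (4–3) — so Design 7 is the Condorcet winner.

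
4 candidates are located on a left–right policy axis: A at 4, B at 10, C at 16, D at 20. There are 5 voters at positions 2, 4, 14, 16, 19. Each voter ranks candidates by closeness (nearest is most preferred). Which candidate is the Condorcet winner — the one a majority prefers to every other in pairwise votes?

C

With single-peaked preferences on a line, the Condorcet winner is the candidate closest to the median voter.
The median voter (position 14) is closest to C at 16.
Check: C vs D — voters closer to C: 4 of 5.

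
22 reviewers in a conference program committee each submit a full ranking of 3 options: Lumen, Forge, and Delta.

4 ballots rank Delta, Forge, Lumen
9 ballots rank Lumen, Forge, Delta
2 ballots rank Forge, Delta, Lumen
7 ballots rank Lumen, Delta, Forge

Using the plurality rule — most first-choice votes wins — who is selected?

Lumen

First-place vote totals:
  Lumen: 16
  Forge: 2
  Delta: 4
Lumen has the most first-place votes.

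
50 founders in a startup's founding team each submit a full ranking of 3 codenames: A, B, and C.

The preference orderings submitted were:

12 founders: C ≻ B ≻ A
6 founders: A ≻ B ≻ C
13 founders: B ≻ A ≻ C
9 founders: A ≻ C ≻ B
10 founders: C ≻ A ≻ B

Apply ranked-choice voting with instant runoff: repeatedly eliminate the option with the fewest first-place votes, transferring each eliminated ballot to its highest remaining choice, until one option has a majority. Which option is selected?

Round 1: C 22, A 15, B 13. B has the fewest and is eliminated.
Round 2: A 28, C 22. A has a majority.

A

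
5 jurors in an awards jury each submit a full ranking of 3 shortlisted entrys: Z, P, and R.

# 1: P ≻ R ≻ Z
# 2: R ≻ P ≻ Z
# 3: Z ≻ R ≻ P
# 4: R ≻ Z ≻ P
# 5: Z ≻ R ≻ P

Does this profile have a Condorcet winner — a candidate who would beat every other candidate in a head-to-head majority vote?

Yes

Head-to-head results (5 voters total):
Z vs P: Z wins 3–2.
Z vs R: R wins 3–2.
P vs R: R wins 4–1.
R beats each rival — Z (3–2), P (4–1) — so R is the Condorcet winner.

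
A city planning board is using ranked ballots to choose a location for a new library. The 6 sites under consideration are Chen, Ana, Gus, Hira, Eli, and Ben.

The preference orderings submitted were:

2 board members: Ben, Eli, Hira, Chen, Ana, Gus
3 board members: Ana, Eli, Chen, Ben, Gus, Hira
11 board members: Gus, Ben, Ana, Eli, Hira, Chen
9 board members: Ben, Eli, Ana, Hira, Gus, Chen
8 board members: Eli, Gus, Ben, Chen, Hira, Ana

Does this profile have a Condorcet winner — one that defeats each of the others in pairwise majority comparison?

No

Head-to-head results (33 voters total):
Chen vs Ana: Ana wins 23–10.
Chen vs Gus: Gus wins 28–5.
Chen vs Hira: Hira wins 22–11.
Chen vs Eli: Eli wins 33–0.
Chen vs Ben: Ben wins 30–3.
Ana vs Gus: Gus wins 19–14.
Ana vs Hira: Ana wins 23–10.
Ana vs Eli: Eli wins 19–14.
Ana vs Ben: Ben wins 30–3.
Gus vs Hira: Gus wins 22–11.
Gus vs Eli: Eli wins 22–11.
Gus vs Ben: Gus wins 19–14.
Hira vs Eli: Eli wins 33–0.
Hira vs Ben: Ben wins 33–0.
Eli vs Ben: Ben wins 22–11.
No candidate beats all others: Gus beats Ben beats Eli beats Gus, a majority cycle.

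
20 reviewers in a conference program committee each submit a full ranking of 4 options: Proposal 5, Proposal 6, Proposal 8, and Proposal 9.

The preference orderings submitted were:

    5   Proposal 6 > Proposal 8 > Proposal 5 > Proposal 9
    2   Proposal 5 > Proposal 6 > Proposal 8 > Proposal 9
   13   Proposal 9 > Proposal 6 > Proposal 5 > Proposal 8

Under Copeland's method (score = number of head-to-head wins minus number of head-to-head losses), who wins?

Proposal 9

Pairwise results:
  Proposal 5 vs Proposal 6: Proposal 6 wins 18–2.
  Proposal 5 vs Proposal 8: Proposal 5 wins 15–5.
  Proposal 5 vs Proposal 9: Proposal 9 wins 13–7.
  Proposal 6 vs Proposal 8: Proposal 6 wins 20–0.
  Proposal 6 vs Proposal 9: Proposal 9 wins 13–7.
  Proposal 8 vs Proposal 9: Proposal 9 wins 13–7.
Copeland scores (wins − losses):
  Proposal 5: 1 − 2 = -1
  Proposal 6: 2 − 1 = 1
  Proposal 8: 0 − 3 = -3
  Proposal 9: 3 − 0 = 3
Proposal 9 has the best Copeland score.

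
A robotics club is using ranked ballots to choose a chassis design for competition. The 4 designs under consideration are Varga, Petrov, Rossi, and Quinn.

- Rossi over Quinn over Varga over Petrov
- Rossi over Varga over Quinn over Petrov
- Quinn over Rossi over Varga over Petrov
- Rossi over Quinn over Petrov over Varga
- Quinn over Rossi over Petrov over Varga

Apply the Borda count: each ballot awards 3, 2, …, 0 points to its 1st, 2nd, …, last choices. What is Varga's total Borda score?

Borda scores:
  Varga: 1 + 2 + 1 + 0 + 0 = 4
  Petrov: 0 + 0 + 0 + 1 + 1 = 2
  Rossi: 3 + 3 + 2 + 3 + 2 = 13
  Quinn: 2 + 1 + 3 + 2 + 3 = 11

4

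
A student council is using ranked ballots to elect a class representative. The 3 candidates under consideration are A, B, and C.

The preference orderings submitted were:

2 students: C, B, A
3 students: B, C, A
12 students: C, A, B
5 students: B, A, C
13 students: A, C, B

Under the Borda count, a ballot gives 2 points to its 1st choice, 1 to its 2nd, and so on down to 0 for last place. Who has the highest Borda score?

C

Borda scores:
  A: 2·0 + 3·0 + 12·1 + 5·1 + 13·2 = 43
  B: 2·1 + 3·2 + 12·0 + 5·2 + 13·0 = 18
  C: 2·2 + 3·1 + 12·2 + 5·0 + 13·1 = 44
C has the highest total.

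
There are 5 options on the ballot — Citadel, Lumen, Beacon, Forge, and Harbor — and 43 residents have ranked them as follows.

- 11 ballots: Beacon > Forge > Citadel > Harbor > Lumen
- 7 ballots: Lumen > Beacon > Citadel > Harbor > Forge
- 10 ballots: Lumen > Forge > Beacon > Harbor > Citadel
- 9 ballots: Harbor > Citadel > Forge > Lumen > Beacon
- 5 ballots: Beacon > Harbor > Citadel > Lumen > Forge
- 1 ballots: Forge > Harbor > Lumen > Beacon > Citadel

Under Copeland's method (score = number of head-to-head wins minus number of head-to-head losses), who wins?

Pairwise results:
  Citadel vs Lumen: Citadel wins 25–18.
  Citadel vs Beacon: Beacon wins 34–9.
  Citadel vs Forge: Forge wins 22–21.
  Citadel vs Harbor: Harbor wins 25–18.
  Lumen vs Beacon: Lumen wins 27–16.
  Lumen vs Forge: Lumen wins 22–21.
  Lumen vs Harbor: Harbor wins 26–17.
  Beacon vs Forge: Beacon wins 23–20.
  Beacon vs Harbor: Beacon wins 33–10.
  Forge vs Harbor: Forge wins 22–21.
Copeland scores (wins − losses):
  Citadel: 1 − 3 = -2
  Lumen: 2 − 2 = 0
  Beacon: 3 − 1 = 2
  Forge: 2 − 2 = 0
  Harbor: 2 − 2 = 0
Beacon has the best Copeland score.

Beacon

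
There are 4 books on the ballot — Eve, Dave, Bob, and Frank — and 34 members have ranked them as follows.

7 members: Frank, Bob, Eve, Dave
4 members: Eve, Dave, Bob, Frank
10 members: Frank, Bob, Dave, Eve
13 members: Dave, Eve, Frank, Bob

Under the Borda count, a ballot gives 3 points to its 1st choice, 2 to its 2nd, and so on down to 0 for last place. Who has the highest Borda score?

Borda scores:
  Eve: 7·1 + 4·3 + 10·0 + 13·2 = 45
  Dave: 7·0 + 4·2 + 10·1 + 13·3 = 57
  Bob: 7·2 + 4·1 + 10·2 + 13·0 = 38
  Frank: 7·3 + 4·0 + 10·3 + 13·1 = 64
Frank has the highest total.

Frank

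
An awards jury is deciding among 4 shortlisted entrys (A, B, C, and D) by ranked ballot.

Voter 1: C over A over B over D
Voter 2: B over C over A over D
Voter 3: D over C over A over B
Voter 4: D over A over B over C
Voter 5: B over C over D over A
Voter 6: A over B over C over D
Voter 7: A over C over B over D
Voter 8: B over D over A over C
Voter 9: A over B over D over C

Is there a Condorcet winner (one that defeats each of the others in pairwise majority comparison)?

Yes

Head-to-head results (9 voters total):
A vs B: A wins 6–3.
A vs C: A wins 5–4.
A vs D: A wins 5–4.
B vs C: B wins 6–3.
B vs D: B wins 7–2.
C vs D: C wins 5–4.
A beats each rival — B (6–3), C (5–4), D (5–4) — so A is the Condorcet winner.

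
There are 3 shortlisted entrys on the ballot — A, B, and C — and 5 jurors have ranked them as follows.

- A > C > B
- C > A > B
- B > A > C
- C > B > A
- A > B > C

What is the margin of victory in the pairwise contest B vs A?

1

Ballots ranking B above A: 2.
Ballots ranking A above B: 3.
A wins 3–2, a margin of 1.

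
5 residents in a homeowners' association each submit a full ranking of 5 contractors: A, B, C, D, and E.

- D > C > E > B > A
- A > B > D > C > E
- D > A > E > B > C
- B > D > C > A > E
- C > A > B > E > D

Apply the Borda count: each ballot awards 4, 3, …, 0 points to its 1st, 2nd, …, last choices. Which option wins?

Borda scores:
  A: 0 + 4 + 3 + 1 + 3 = 11
  B: 1 + 3 + 1 + 4 + 2 = 11
  C: 3 + 1 + 0 + 2 + 4 = 10
  D: 4 + 2 + 4 + 3 + 0 = 13
  E: 2 + 0 + 2 + 0 + 1 = 5
D has the highest total.

D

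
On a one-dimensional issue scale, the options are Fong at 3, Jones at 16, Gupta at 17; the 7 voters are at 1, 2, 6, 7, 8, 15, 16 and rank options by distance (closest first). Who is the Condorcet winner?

Fong

With single-peaked preferences on a line, the Condorcet winner is the candidate closest to the median voter.
The median voter (position 7) is closest to Fong at 3.
Check: Fong vs Gupta — voters closer to Fong: 5 of 7.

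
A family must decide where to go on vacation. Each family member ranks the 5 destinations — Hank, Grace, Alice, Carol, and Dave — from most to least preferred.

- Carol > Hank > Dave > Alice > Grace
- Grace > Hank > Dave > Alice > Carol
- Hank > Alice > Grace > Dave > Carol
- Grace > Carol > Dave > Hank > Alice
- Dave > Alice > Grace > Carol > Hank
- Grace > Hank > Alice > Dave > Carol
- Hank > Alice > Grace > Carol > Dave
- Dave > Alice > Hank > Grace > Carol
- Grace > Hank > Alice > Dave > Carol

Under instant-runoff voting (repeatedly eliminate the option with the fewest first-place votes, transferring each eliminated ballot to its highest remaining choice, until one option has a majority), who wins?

Grace

Round 1: Grace 4, Hank 2, Dave 2, Carol 1, Alice 0. Alice has the fewest and is eliminated.
Round 2: Grace 4, Hank 2, Dave 2, Carol 1. Carol has the fewest and is eliminated.
Round 3: Grace 4, Hank 3, Dave 2. Dave has the fewest and is eliminated.
Round 4: Grace 5, Hank 4. Grace has a majority.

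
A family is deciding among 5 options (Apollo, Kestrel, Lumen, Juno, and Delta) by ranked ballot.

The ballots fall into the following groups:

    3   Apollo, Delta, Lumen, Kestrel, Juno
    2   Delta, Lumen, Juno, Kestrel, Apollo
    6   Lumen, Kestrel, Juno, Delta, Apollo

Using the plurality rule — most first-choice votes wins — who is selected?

Lumen

First-place vote totals:
  Apollo: 3
  Kestrel: 0
  Lumen: 6
  Juno: 0
  Delta: 2
Lumen has the most first-place votes.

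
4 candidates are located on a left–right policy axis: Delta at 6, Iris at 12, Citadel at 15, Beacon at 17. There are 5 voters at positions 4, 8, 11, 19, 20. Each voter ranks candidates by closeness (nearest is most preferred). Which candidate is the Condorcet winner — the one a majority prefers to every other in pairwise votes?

Iris

With single-peaked preferences on a line, the Condorcet winner is the candidate closest to the median voter.
The median voter (position 11) is closest to Iris at 12.
Check: Iris vs Beacon — voters closer to Iris: 3 of 5.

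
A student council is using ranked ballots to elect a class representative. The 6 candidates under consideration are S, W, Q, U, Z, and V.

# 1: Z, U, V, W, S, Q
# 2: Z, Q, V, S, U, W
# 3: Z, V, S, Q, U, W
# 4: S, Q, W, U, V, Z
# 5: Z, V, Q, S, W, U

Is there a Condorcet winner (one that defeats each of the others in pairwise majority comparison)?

Yes

Head-to-head results (5 voters total):
S vs W: S wins 4–1.
S vs Q: S wins 3–2.
S vs U: S wins 4–1.
S vs Z: Z wins 4–1.
S vs V: V wins 4–1.
W vs Q: Q wins 4–1.
W vs U: U wins 3–2.
W vs Z: Z wins 4–1.
W vs V: V wins 4–1.
Q vs U: Q wins 4–1.
Q vs Z: Z wins 4–1.
Q vs V: V wins 3–2.
U vs Z: Z wins 4–1.
U vs V: V wins 3–2.
Z vs V: Z wins 4–1.
Z beats each rival — S (4–1), W (4–1), Q (4–1), U (4–1), V (4–1) — so Z is the Condorcet winner.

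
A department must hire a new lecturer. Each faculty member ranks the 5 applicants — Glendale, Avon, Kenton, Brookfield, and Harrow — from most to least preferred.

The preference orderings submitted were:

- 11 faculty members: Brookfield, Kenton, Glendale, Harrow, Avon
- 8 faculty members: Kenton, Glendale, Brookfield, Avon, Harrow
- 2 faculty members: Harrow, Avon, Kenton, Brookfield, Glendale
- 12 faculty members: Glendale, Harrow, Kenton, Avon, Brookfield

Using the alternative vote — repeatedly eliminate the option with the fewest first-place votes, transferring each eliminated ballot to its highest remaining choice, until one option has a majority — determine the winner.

Glendale

Round 1: Glendale 12, Brookfield 11, Kenton 8, Harrow 2, Avon 0. Avon has the fewest and is eliminated.
Round 2: Glendale 12, Brookfield 11, Kenton 8, Harrow 2. Harrow has the fewest and is eliminated.
Round 3: Glendale 12, Brookfield 11, Kenton 10. Kenton has the fewest and is eliminated.
Round 4: Glendale 20, Brookfield 13. Glendale has a majority.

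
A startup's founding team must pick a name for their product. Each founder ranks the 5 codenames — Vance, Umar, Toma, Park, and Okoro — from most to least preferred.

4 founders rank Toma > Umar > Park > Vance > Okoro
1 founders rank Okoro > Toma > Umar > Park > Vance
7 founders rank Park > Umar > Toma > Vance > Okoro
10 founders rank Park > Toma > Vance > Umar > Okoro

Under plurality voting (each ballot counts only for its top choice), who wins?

First-place vote totals:
  Vance: 0
  Umar: 0
  Toma: 4
  Park: 17
  Okoro: 1
Park has the most first-place votes.

Park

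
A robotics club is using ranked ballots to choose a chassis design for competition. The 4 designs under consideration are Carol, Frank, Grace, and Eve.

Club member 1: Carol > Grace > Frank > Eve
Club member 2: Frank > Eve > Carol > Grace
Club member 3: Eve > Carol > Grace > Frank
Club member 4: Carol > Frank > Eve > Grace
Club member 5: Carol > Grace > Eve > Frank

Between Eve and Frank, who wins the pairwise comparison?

Ballots ranking Eve above Frank: 2.
Ballots ranking Frank above Eve: 3.
Frank wins the head-to-head, 3–2.

Frank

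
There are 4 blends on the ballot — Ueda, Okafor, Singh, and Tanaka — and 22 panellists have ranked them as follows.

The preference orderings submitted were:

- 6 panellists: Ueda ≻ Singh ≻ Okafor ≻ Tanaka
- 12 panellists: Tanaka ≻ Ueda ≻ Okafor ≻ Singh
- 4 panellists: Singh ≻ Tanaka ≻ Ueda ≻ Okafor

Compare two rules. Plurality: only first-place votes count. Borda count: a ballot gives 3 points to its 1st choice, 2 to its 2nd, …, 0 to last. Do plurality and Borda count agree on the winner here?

No

Plurality first-place counts: Ueda 6, Okafor 0, Singh 4, Tanaka 12 → Tanaka.
Borda totals: Ueda 46, Okafor 18, Singh 24, Tanaka 44 → Ueda.
The two rules disagree: plurality picks Tanaka, Borda picks Ueda.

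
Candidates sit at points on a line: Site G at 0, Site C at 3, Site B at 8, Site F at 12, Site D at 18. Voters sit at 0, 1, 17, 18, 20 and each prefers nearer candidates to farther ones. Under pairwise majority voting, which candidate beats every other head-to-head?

With single-peaked preferences on a line, the Condorcet winner is the candidate closest to the median voter.
The median voter (position 17) is closest to Site D at 18.
Check: Site D vs Site C — voters closer to Site D: 3 of 5.

Site D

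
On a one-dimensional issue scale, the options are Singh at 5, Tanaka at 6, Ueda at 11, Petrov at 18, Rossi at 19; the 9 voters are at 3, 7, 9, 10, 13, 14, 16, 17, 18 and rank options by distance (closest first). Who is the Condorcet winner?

Ueda

With single-peaked preferences on a line, the Condorcet winner is the candidate closest to the median voter.
The median voter (position 13) is closest to Ueda at 11.
Check: Ueda vs Petrov — voters closer to Ueda: 6 of 9.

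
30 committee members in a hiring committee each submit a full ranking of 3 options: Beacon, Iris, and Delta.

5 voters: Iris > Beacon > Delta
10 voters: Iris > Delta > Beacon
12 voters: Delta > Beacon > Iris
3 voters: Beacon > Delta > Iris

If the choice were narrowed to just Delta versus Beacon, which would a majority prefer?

Ballots ranking Delta above Beacon: 10+12 = 22.
Ballots ranking Beacon above Delta: 5+3 = 8.
Delta wins the head-to-head, 22–8.

Delta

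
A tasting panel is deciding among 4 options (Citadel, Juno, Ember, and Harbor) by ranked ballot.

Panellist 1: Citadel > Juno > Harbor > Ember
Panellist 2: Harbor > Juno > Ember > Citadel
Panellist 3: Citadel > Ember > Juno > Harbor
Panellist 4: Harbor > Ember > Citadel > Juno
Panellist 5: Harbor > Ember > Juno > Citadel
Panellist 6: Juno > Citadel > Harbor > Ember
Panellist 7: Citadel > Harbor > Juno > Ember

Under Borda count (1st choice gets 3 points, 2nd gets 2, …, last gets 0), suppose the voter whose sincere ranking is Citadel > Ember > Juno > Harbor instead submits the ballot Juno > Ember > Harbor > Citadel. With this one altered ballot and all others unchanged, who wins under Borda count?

Harbor

Borda totals with the altered ballot: Citadel 9, Juno 12, Ember 7, Harbor 14.
The winner is unchanged: still Harbor.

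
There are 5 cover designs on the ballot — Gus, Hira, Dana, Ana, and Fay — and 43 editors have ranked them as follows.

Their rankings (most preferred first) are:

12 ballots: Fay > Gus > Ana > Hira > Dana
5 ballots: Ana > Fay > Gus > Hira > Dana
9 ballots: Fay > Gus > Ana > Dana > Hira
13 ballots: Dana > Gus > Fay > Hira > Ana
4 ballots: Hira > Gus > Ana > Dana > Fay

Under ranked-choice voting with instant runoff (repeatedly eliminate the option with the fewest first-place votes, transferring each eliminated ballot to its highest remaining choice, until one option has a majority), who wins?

Fay

Round 1: Fay 21, Dana 13, Ana 5, Hira 4, Gus 0. Gus has the fewest and is eliminated.
Round 2: Fay 21, Dana 13, Ana 5, Hira 4. Hira has the fewest and is eliminated.
Round 3: Fay 21, Dana 13, Ana 9. Ana has the fewest and is eliminated.
Round 4: Fay 26, Dana 17. Fay has a majority.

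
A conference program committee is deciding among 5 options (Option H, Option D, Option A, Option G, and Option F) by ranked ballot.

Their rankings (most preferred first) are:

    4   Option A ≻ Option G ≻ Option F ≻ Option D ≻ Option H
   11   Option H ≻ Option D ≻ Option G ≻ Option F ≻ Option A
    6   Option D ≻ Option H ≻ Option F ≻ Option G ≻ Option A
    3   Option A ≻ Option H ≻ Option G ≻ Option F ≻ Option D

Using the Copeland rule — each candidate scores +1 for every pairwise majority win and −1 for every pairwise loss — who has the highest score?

Option H

Pairwise results:
  Option H vs Option D: Option H wins 14–10.
  Option H vs Option A: Option H wins 17–7.
  Option H vs Option G: Option H wins 20–4.
  Option H vs Option F: Option H wins 20–4.
  Option D vs Option A: Option D wins 17–7.
  Option D vs Option G: Option D wins 17–7.
  Option D vs Option F: Option D wins 17–7.
  Option A vs Option G: Option G wins 17–7.
  Option A vs Option F: Option F wins 17–7.
  Option G vs Option F: Option G wins 18–6.
Copeland scores (wins − losses):
  Option H: 4 − 0 = 4
  Option D: 3 − 1 = 2
  Option A: 0 − 4 = -4
  Option G: 2 − 2 = 0
  Option F: 1 − 3 = -2
Option H has the best Copeland score.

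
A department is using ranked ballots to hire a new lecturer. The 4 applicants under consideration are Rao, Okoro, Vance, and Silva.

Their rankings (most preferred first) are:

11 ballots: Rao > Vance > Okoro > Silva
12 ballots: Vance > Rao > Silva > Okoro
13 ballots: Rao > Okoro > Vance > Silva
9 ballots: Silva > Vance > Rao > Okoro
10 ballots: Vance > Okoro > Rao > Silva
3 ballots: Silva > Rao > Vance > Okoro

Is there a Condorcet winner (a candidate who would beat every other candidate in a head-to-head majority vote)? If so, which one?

Vance

Head-to-head results (58 voters total):
Rao vs Okoro: Rao wins 48–10.
Rao vs Vance: Vance wins 31–27.
Rao vs Silva: Rao wins 46–12.
Okoro vs Vance: Vance wins 45–13.
Okoro vs Silva: Okoro wins 34–24.
Vance vs Silva: Vance wins 46–12.
Vance beats each rival — Rao (31–27), Okoro (45–13), Silva (46–12) — so Vance is the Condorcet winner.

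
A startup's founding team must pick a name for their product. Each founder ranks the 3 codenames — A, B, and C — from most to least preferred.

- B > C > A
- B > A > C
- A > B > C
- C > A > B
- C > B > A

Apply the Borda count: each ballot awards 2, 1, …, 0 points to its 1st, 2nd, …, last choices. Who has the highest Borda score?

B

Borda scores:
  A: 0 + 1 + 2 + 1 + 0 = 4
  B: 2 + 2 + 1 + 0 + 1 = 6
  C: 1 + 0 + 0 + 2 + 2 = 5
B has the highest total.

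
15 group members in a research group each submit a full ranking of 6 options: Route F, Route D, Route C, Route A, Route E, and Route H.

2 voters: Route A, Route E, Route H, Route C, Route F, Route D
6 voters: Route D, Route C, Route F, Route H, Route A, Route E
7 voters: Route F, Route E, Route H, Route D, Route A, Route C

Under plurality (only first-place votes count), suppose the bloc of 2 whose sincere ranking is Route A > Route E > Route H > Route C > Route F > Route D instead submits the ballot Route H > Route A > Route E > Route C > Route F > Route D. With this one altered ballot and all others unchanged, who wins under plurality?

First-place totals with the altered ballot: Route F 7, Route D 6, Route C 0, Route A 0, Route E 0, Route H 2.
The winner is unchanged: still Route F.

Route F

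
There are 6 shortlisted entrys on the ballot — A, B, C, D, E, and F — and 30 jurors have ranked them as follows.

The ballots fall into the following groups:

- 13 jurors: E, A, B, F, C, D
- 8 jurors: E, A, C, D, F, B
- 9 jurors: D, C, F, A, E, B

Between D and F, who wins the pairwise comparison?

D

Ballots ranking D above F: 8+9 = 17.
Ballots ranking F above D: 13.
D wins the head-to-head, 17–13.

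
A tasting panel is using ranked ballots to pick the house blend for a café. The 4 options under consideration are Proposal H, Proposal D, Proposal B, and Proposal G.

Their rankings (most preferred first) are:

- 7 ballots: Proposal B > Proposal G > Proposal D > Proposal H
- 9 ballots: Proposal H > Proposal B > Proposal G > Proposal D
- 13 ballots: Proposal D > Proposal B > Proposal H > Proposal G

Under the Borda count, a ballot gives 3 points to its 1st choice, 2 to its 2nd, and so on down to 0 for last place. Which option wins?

Proposal B

Borda scores:
  Proposal H: 7·0 + 9·3 + 13·1 = 40
  Proposal D: 7·1 + 9·0 + 13·3 = 46
  Proposal B: 7·3 + 9·2 + 13·2 = 65
  Proposal G: 7·2 + 9·1 + 13·0 = 23
Proposal B has the highest total.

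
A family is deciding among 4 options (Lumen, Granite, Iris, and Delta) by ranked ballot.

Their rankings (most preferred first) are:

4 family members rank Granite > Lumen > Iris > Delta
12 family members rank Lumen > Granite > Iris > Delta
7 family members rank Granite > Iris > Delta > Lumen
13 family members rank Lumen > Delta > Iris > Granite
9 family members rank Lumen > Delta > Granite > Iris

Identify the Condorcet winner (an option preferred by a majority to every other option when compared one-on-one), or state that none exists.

Lumen

Head-to-head results (45 voters total):
Lumen vs Granite: Lumen wins 34–11.
Lumen vs Iris: Lumen wins 38–7.
Lumen vs Delta: Lumen wins 38–7.
Granite vs Iris: Granite wins 32–13.
Granite vs Delta: Granite wins 23–22.
Iris vs Delta: Iris wins 23–22.
Lumen beats each rival — Granite (34–11), Iris (38–7), Delta (38–7) — so Lumen is the Condorcet winner.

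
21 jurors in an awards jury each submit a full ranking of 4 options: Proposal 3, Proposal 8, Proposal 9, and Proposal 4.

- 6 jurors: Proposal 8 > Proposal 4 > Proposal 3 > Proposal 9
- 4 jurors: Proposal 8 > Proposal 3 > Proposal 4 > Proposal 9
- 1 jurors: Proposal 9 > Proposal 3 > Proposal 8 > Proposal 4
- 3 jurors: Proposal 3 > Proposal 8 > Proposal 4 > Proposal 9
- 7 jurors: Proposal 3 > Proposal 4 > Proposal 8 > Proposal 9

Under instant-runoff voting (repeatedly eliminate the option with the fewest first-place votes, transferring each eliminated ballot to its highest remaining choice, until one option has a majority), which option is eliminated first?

Round 1: Proposal 3 10, Proposal 8 10, Proposal 9 1, Proposal 4 0. Proposal 4 has the fewest and is eliminated.
Round 2: Proposal 3 10, Proposal 8 10, Proposal 9 1. Proposal 9 has the fewest and is eliminated.
Round 3: Proposal 3 11, Proposal 8 10. Proposal 3 has a majority.

Proposal 4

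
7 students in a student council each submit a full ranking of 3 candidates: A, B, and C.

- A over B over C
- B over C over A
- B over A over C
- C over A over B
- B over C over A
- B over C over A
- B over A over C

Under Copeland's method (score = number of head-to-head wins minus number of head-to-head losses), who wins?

Pairwise results:
  A vs B: B wins 5–2.
  A vs C: C wins 4–3.
  B vs C: B wins 6–1.
Copeland scores (wins − losses):
  A: 0 − 2 = -2
  B: 2 − 0 = 2
  C: 1 − 1 = 0
B has the best Copeland score.

B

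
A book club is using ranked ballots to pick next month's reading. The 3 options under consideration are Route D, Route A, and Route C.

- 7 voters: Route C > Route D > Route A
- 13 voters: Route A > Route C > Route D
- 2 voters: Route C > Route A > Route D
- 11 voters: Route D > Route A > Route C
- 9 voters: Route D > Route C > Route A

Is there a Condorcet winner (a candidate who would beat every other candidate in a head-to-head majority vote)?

No

Head-to-head results (42 voters total):
Route D vs Route A: Route D wins 27–15.
Route D vs Route C: Route C wins 22–20.
Route A vs Route C: Route A wins 24–18.
No candidate beats all others: Route D beats Route A beats Route C beats Route D, a majority cycle.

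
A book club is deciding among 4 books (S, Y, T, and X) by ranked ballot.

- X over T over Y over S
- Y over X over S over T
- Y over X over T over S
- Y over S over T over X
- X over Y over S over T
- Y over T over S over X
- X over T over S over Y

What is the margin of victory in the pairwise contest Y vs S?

Ballots ranking Y above S: 6.
Ballots ranking S above Y: 1.
Y wins 6–1, a margin of 5.

5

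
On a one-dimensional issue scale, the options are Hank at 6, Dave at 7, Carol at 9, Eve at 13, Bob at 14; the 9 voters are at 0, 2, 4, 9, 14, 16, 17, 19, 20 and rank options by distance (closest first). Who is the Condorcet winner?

Bob

With single-peaked preferences on a line, the Condorcet winner is the candidate closest to the median voter.
The median voter (position 14) is closest to Bob at 14.
Check: Bob vs Eve — voters closer to Bob: 5 of 9.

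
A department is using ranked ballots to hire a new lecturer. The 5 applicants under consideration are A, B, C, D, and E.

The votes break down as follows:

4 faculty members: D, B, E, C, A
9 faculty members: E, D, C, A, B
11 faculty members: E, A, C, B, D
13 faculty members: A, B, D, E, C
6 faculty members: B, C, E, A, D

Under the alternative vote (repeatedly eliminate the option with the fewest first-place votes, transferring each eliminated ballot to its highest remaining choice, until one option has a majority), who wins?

E

Round 1: E 20, A 13, B 6, D 4, C 0. C has the fewest and is eliminated.
Round 2: E 20, A 13, B 6, D 4. D has the fewest and is eliminated.
Round 3: E 20, A 13, B 10. B has the fewest and is eliminated.
Round 4: E 30, A 13. E has a majority.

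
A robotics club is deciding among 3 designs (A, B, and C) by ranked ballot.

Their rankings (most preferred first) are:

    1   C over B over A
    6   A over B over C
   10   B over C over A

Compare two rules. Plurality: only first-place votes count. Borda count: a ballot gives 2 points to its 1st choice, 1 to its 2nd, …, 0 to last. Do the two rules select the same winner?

Plurality first-place counts: A 6, B 10, C 1 → B.
Borda totals: A 12, B 27, C 12 → B.
The two rules agree on B.

Yes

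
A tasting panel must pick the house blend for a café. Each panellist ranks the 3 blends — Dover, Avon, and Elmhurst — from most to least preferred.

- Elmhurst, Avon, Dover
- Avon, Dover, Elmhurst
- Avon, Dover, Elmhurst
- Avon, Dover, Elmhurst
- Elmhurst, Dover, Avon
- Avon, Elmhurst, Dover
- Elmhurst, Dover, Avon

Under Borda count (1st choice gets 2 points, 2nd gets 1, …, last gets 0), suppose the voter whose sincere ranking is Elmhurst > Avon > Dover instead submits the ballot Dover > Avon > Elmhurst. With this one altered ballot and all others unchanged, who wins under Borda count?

Avon

Borda totals with the altered ballot: Dover 7, Avon 9, Elmhurst 5.
The winner is unchanged: still Avon.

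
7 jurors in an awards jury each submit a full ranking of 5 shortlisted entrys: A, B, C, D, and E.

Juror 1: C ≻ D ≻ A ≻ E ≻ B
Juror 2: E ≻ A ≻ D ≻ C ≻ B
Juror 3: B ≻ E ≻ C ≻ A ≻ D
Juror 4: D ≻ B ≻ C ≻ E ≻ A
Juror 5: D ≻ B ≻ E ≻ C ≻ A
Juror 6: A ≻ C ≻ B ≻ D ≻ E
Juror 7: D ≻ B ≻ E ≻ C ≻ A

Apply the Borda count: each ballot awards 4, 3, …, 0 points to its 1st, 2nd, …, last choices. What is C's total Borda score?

14

Borda scores:
  A: 2 + 3 + 1 + 0 + 0 + 4 + 0 = 10
  B: 0 + 0 + 4 + 3 + 3 + 2 + 3 = 15
  C: 4 + 1 + 2 + 2 + 1 + 3 + 1 = 14
  D: 3 + 2 + 0 + 4 + 4 + 1 + 4 = 18
  E: 1 + 4 + 3 + 1 + 2 + 0 + 2 = 13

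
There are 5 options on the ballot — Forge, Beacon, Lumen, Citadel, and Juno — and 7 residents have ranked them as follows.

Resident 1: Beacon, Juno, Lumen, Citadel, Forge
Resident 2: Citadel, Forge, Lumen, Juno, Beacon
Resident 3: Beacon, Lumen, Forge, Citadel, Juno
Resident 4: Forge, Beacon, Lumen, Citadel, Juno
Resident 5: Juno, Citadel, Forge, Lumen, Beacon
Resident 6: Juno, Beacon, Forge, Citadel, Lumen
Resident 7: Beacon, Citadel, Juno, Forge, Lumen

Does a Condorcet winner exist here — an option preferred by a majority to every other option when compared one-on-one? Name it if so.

Beacon

Head-to-head results (7 voters total):
Forge vs Beacon: Beacon wins 4–3.
Forge vs Lumen: Forge wins 5–2.
Forge vs Citadel: Citadel wins 4–3.
Forge vs Juno: Juno wins 4–3.
Beacon vs Lumen: Beacon wins 5–2.
Beacon vs Citadel: Beacon wins 5–2.
Beacon vs Juno: Beacon wins 4–3.
Lumen vs Citadel: Citadel wins 4–3.
Lumen vs Juno: Juno wins 4–3.
Citadel vs Juno: Citadel wins 4–3.
Beacon beats each rival — Forge (4–3), Lumen (5–2), Citadel (5–2), Juno (4–3) — so Beacon is the Condorcet winner.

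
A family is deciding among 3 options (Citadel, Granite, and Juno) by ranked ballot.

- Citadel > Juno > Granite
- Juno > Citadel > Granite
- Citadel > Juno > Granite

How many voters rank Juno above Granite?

3

Ballots ranking Juno above Granite: 3.
Ballots ranking Granite above Juno: 0.
So 3 of 3 voters prefer Juno to Granite.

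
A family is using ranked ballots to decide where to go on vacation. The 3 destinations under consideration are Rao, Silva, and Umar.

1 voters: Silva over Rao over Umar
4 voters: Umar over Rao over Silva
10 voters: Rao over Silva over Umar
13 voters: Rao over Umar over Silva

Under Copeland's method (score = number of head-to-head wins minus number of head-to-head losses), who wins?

Pairwise results:
  Rao vs Silva: Rao wins 27–1.
  Rao vs Umar: Rao wins 24–4.
  Silva vs Umar: Umar wins 17–11.
Copeland scores (wins − losses):
  Rao: 2 − 0 = 2
  Silva: 0 − 2 = -2
  Umar: 1 − 1 = 0
Rao has the best Copeland score.

Rao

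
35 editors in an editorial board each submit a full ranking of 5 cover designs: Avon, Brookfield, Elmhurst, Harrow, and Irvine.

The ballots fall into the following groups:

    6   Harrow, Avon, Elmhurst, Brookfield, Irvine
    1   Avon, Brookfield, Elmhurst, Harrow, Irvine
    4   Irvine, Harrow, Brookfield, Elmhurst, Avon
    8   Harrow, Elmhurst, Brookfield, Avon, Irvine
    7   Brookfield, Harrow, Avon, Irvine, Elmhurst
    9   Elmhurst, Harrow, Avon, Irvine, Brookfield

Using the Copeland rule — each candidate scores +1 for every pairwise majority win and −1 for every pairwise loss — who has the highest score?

Harrow

Pairwise results:
  Avon vs Brookfield: Brookfield wins 19–16.
  Avon vs Elmhurst: Elmhurst wins 21–14.
  Avon vs Harrow: Harrow wins 34–1.
  Avon vs Irvine: Avon wins 31–4.
  Brookfield vs Elmhurst: Elmhurst wins 23–12.
  Brookfield vs Harrow: Harrow wins 27–8.
  Brookfield vs Irvine: Brookfield wins 22–13.
  Elmhurst vs Harrow: Harrow wins 25–10.
  Elmhurst vs Irvine: Elmhurst wins 24–11.
  Harrow vs Irvine: Harrow wins 31–4.
Copeland scores (wins − losses):
  Avon: 1 − 3 = -2
  Brookfield: 2 − 2 = 0
  Elmhurst: 3 − 1 = 2
  Harrow: 4 − 0 = 4
  Irvine: 0 − 4 = -4
Harrow has the best Copeland score.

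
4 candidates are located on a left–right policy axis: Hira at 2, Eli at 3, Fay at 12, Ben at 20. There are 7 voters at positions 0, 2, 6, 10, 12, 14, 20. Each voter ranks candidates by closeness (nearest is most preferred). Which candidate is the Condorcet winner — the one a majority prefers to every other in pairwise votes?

With single-peaked preferences on a line, the Condorcet winner is the candidate closest to the median voter.
The median voter (position 10) is closest to Fay at 12.
Check: Fay vs Ben — voters closer to Fay: 6 of 7.

Fay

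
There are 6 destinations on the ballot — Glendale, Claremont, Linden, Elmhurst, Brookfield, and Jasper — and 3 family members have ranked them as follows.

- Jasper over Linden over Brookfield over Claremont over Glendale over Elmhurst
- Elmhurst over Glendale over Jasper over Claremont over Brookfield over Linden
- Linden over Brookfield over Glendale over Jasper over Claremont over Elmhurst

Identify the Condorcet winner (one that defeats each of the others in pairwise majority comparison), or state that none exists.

Head-to-head results (3 voters total):
Glendale vs Claremont: Glendale wins 2–1.
Glendale vs Linden: Linden wins 2–1.
Glendale vs Elmhurst: Glendale wins 2–1.
Glendale vs Brookfield: Brookfield wins 2–1.
Glendale vs Jasper: Glendale wins 2–1.
Claremont vs Linden: Linden wins 2–1.
Claremont vs Elmhurst: Claremont wins 2–1.
Claremont vs Brookfield: Brookfield wins 2–1.
Claremont vs Jasper: Jasper wins 3–0.
Linden vs Elmhurst: Linden wins 2–1.
Linden vs Brookfield: Linden wins 2–1.
Linden vs Jasper: Jasper wins 2–1.
Elmhurst vs Brookfield: Brookfield wins 2–1.
Elmhurst vs Jasper: Jasper wins 2–1.
Brookfield vs Jasper: Jasper wins 2–1.
No candidate beats all others: Glendale beats Jasper beats Linden beats Glendale, a majority cycle.

None — there is no Condorcet winner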